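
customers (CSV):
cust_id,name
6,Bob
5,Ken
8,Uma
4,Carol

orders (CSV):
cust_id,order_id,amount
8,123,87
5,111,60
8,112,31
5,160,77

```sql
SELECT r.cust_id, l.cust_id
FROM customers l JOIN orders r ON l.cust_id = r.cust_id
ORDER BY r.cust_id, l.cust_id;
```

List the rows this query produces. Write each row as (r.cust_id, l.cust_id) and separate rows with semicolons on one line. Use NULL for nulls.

INNER JOIN keeps only pairs where the ON condition holds.
Matching on l.cust_id = r.cust_id.
Matched pairs: 4.

(5, 5); (5, 5); (8, 8); (8, 8)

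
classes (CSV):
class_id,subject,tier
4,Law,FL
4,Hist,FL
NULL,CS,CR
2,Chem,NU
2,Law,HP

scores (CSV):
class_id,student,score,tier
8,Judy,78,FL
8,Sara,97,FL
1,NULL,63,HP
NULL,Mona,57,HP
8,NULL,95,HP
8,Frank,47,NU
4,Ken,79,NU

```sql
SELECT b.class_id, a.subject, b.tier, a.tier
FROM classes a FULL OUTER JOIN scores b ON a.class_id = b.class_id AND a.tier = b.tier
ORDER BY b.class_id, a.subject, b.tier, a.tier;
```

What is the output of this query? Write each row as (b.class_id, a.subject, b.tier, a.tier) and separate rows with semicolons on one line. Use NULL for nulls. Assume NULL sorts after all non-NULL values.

FULL OUTER JOIN keeps every row from both sides; unmatched rows get NULL for the other side's columns.
Matching on a.class_id = b.class_id AND a.tier = b.tier. A NULL in a compared column never satisfies the condition.
- class_id=4, tier=FL: no b row matches, row kept with b columns NULL.
- class_id=4, tier=FL: no b row matches, row kept with b columns NULL.
- class_id=NULL, tier=CR: no b row matches, row kept with b columns NULL.
- class_id=2, tier=NU: no b row matches, row kept with b columns NULL.
- class_id=2, tier=HP: no b row matches, row kept with b columns NULL.
- 7 b row(s) had no a match → kept, a columns NULL.

(1, NULL, HP, NULL); (4, NULL, NU, NULL); (8, NULL, FL, NULL); (8, NULL, FL, NULL); (8, NULL, HP, NULL); (8, NULL, NU, NULL); (NULL, CS, NULL, CR); (NULL, Chem, NULL, NU); (NULL, Hist, NULL, FL); (NULL, Law, NULL, FL); (NULL, Law, NULL, HP); (NULL, NULL, HP, NULL)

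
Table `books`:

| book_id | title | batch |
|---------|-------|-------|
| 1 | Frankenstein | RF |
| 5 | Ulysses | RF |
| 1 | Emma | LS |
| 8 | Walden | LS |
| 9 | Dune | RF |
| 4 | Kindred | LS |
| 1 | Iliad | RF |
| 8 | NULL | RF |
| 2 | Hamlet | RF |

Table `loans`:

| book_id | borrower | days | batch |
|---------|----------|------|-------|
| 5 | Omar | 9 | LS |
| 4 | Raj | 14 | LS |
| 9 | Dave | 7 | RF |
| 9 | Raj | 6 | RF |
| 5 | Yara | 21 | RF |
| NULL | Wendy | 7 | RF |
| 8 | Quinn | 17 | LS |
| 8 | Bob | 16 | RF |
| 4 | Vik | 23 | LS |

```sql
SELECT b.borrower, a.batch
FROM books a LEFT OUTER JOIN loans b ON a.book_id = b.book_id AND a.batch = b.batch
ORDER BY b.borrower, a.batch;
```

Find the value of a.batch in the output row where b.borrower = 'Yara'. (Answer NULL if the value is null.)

LEFT JOIN keeps every row from `books`; unmatched rows get NULL for `loans`'s columns.
Matching on a.book_id = b.book_id AND a.batch = b.batch. A NULL in a compared column never satisfies the condition.
Matched pairs: 7; unmatched a rows kept: 4.

RF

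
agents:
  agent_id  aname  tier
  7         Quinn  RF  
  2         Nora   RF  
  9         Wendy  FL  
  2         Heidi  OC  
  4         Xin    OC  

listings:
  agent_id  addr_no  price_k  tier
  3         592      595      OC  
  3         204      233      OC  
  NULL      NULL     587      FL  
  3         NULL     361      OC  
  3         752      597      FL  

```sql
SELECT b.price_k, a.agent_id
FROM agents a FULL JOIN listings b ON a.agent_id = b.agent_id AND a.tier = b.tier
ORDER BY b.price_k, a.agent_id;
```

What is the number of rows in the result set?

10

FULL OUTER JOIN keeps every row from both sides; unmatched rows get NULL for the other side's columns.
Matching on a.agent_id = b.agent_id AND a.tier = b.tier. A NULL in a compared column never satisfies the condition.
Matched pairs: 0; unmatched a rows kept: 5; unmatched b rows kept: 5.
Total: 0 matched + 10 padded = 10 rows.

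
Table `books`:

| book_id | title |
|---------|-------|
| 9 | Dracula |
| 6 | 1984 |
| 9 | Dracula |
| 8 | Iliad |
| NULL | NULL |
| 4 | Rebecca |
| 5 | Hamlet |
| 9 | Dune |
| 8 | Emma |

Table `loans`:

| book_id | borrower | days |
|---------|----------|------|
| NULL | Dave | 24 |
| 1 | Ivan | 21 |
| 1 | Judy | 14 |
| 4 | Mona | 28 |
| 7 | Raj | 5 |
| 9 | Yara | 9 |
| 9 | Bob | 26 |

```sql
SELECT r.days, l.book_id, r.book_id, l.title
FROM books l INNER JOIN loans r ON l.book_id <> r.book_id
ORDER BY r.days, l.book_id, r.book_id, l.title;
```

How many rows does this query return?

41

INNER JOIN keeps only pairs where the ON condition holds.
Matching on l.book_id <> r.book_id. A NULL in a compared column never satisfies the condition.
- l row (book_id=9): matches 4 r row(s) → 4 output row(s).
- l row (book_id=6): matches 6 r row(s) → 6 output row(s).
- l row (book_id=9): matches 4 r row(s) → 4 output row(s).
- l row (book_id=8): matches 6 r row(s) → 6 output row(s).
- l row (book_id=NULL): no match → dropped.
- l row (book_id=4): matches 5 r row(s) → 5 output row(s).
- l row (book_id=5): matches 6 r row(s) → 6 output row(s).
- l row (book_id=9): matches 4 r row(s) → 4 output row(s).
- l row (book_id=8): matches 6 r row(s) → 6 output row(s).
Total: 41 rows.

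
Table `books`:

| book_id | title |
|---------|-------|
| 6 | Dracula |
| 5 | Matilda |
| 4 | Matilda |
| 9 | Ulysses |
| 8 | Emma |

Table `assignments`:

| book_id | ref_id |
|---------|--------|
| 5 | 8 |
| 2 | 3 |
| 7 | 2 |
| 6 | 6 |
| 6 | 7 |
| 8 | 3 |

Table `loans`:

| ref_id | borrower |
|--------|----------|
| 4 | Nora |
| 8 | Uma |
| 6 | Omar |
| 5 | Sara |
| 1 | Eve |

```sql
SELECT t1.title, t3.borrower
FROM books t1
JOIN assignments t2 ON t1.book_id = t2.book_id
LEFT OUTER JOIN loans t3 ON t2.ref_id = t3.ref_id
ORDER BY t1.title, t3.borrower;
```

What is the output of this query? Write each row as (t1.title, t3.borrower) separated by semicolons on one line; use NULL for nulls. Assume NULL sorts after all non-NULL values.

(Dracula, Omar); (Dracula, NULL); (Emma, NULL); (Matilda, Uma)

Joins associate left-to-right: books INNER JOIN assignments on book_id gives 4 intermediate row(s).
Then LEFT JOIN `loans t3` on ref_id: each of those 4 rows is kept; rows whose t2.ref_id has no match in t3 get NULL for t3's columns.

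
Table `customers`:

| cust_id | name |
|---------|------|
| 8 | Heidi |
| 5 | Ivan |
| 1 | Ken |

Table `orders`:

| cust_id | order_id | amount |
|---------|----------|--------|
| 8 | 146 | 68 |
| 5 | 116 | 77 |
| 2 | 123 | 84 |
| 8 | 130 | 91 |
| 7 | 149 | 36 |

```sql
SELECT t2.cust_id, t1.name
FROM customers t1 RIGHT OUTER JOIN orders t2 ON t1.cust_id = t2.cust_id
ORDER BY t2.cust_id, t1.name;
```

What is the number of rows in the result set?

RIGHT JOIN keeps every row from `orders`; unmatched rows get NULL for `customers`'s columns.
Matching on t1.cust_id = t2.cust_id.
Matched pairs: 3; unmatched t2 rows kept: 2.
Total: 3 matched + 2 padded = 5 rows.

5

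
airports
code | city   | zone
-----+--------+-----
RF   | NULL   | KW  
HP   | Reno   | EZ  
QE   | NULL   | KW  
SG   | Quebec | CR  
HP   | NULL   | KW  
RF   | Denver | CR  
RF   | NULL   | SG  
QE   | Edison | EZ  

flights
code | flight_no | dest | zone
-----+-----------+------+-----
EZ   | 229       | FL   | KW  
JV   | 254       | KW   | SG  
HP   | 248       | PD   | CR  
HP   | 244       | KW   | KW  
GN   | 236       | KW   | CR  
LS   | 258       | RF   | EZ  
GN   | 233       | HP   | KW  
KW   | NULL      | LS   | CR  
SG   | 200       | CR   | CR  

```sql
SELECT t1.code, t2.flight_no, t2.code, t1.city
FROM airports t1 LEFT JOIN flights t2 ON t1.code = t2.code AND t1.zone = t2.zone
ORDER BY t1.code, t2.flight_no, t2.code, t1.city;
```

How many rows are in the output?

LEFT JOIN keeps every row from `airports`; unmatched rows get NULL for `flights`'s columns.
Matching on t1.code = t2.code AND t1.zone = t2.zone.
- code=RF, zone=KW: no t2 row matches, row kept with t2 columns NULL.
- code=HP, zone=EZ: no t2 row matches, row kept with t2 columns NULL.
- code=QE, zone=KW: no t2 row matches, row kept with t2 columns NULL.
- code=SG, zone=CR: 1 matching t2 row(s), so 1 row(s) emitted.
- code=HP, zone=KW: 1 matching t2 row(s), so 1 row(s) emitted.
- code=RF, zone=CR: no t2 row matches, row kept with t2 columns NULL.
- code=RF, zone=SG: no t2 row matches, row kept with t2 columns NULL.
- code=QE, zone=EZ: no t2 row matches, row kept with t2 columns NULL.
Total: 2 matched + 6 padded = 8 rows.

8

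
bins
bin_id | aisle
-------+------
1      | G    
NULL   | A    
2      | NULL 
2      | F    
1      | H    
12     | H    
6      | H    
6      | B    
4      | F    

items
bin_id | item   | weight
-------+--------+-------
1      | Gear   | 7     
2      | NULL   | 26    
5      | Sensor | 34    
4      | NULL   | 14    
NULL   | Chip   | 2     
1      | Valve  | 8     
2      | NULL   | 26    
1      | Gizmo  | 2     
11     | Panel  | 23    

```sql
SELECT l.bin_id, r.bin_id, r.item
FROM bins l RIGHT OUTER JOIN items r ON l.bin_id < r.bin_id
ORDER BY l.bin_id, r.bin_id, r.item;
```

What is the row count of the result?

24

RIGHT JOIN keeps every row from `items`; unmatched rows get NULL for `bins`'s columns.
Matching on l.bin_id < r.bin_id. A NULL in a compared column never satisfies the condition.
- bin_id=1: 5 matching r row(s), so 5 row(s) emitted.
- bin_id=NULL: no matching r row.
- bin_id=2: 3 matching r row(s), so 3 row(s) emitted.
- bin_id=2: 3 matching r row(s), so 3 row(s) emitted.
- bin_id=1: 5 matching r row(s), so 5 row(s) emitted.
- bin_id=12: no matching r row.
- bin_id=6: 1 matching r row(s), so 1 row(s) emitted.
- bin_id=6: 1 matching r row(s), so 1 row(s) emitted.
- bin_id=4: 2 matching r row(s), so 2 row(s) emitted.
- 4 row(s) from r found no l partner → padded with NULL.
Total: 20 matched + 4 padded = 24 rows.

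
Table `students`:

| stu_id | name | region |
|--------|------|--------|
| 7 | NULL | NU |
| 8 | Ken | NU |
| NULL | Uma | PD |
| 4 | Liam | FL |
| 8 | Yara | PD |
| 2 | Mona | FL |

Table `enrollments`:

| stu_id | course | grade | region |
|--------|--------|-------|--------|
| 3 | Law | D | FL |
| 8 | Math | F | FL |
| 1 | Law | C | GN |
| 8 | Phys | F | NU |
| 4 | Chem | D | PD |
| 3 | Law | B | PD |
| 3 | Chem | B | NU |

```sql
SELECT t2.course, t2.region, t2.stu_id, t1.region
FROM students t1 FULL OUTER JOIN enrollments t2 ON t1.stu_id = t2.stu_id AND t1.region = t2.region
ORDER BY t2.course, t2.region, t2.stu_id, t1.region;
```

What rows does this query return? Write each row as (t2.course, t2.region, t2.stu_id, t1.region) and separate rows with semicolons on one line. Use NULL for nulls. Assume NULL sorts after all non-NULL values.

(Chem, NU, 3, NULL); (Chem, PD, 4, NULL); (Law, FL, 3, NULL); (Law, GN, 1, NULL); (Law, PD, 3, NULL); (Math, FL, 8, NULL); (Phys, NU, 8, NU); (NULL, NULL, NULL, FL); (NULL, NULL, NULL, FL); (NULL, NULL, NULL, NU); (NULL, NULL, NULL, PD); (NULL, NULL, NULL, PD)

FULL OUTER JOIN keeps every row from both sides; unmatched rows get NULL for the other side's columns.
Matching on t1.stu_id = t2.stu_id AND t1.region = t2.region. A NULL in a compared column never satisfies the condition.
- t1 row (stu_id=7, region=NU): no match → kept, t2 columns NULL.
- t1 row (stu_id=8, region=NU): matches 1 t2 row(s) → 1 output row(s).
- t1 row (stu_id=NULL, region=PD): no match → kept, t2 columns NULL.
- t1 row (stu_id=4, region=FL): no match → kept, t2 columns NULL.
- t1 row (stu_id=8, region=PD): no match → kept, t2 columns NULL.
- t1 row (stu_id=2, region=FL): no match → kept, t2 columns NULL.
- plus 6 unmatched t2 row(s), each kept with NULL t1 columns.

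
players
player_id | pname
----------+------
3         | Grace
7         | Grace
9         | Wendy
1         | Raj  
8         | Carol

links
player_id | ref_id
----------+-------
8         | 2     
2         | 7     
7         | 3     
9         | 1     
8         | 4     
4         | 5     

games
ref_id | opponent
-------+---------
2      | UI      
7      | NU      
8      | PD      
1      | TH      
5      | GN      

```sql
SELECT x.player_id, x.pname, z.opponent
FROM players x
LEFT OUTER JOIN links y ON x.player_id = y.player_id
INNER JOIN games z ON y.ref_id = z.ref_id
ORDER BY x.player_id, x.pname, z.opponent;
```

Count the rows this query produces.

Evaluate left to right. First `players x LEFT JOIN links y` on player_id: 6 row(s).
Then INNER JOIN `games z` on ref_id: keep only rows whose y.ref_id appears in z.
Result: 2 row(s).

2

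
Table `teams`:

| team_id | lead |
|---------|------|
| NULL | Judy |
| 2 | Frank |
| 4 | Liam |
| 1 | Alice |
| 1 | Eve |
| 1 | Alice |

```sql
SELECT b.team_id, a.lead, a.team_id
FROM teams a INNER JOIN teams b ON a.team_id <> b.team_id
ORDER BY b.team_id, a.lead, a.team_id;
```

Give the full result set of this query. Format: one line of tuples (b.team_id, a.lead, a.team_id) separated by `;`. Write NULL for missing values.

(1, Frank, 2); (1, Frank, 2); (1, Frank, 2); (1, Liam, 4); (1, Liam, 4); (1, Liam, 4); (2, Alice, 1); (2, Alice, 1); (2, Eve, 1); (2, Liam, 4); (4, Alice, 1); (4, Alice, 1); (4, Eve, 1); (4, Frank, 2)

INNER JOIN keeps only pairs where the ON condition holds.
Matching on a.team_id <> b.team_id. A NULL in a compared column never satisfies the condition.
- a (team_id=NULL) has no partner → excluded.
- a (team_id=2) pairs with 4 row(s) of b.
- a (team_id=4) pairs with 4 row(s) of b.
- a (team_id=1) pairs with 2 row(s) of b.
- a (team_id=1) pairs with 2 row(s) of b.
- a (team_id=1) pairs with 2 row(s) of b.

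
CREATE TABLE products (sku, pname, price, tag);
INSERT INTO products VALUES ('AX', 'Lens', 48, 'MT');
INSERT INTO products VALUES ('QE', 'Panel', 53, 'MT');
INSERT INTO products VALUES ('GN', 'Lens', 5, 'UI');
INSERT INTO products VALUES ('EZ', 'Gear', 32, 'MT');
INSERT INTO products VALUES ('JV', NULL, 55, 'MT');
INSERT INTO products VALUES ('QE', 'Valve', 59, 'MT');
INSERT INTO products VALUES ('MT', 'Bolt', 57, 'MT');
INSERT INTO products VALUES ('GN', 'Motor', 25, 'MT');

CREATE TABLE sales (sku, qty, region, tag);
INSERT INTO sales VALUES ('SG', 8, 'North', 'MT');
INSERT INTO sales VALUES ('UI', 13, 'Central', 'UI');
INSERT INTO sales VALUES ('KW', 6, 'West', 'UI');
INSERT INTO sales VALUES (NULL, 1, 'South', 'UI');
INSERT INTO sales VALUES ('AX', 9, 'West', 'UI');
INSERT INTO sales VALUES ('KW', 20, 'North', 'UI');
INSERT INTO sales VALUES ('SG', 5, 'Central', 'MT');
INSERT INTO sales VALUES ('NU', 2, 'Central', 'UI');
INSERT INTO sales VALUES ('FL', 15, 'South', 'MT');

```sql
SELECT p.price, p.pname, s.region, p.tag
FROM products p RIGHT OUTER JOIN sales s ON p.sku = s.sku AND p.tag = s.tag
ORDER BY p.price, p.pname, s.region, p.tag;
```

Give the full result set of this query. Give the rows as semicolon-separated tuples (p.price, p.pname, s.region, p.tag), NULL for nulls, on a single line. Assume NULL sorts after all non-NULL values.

(NULL, NULL, Central, NULL); (NULL, NULL, Central, NULL); (NULL, NULL, Central, NULL); (NULL, NULL, North, NULL); (NULL, NULL, North, NULL); (NULL, NULL, South, NULL); (NULL, NULL, South, NULL); (NULL, NULL, West, NULL); (NULL, NULL, West, NULL)

RIGHT JOIN keeps every row from `sales`; unmatched rows get NULL for `products`'s columns.
Matching on p.sku = s.sku AND p.tag = s.tag. A NULL in a compared column never satisfies the condition.
- p[0] sku=AX, tag=MT → no match.
- p[1] sku=QE, tag=MT → no match.
- p[2] sku=GN, tag=UI → no match.
- p[3] sku=EZ, tag=MT → no match.
- p[4] sku=JV, tag=MT → no match.
- p[5] sku=QE, tag=MT → no match.
- p[6] sku=MT, tag=MT → no match.
- p[7] sku=GN, tag=MT → no match.
- 9 s row(s) had no p match → kept, p columns NULL.
After projecting and ordering:
p.price | p.pname | s.region | p.tag
NULL | NULL | Central | NULL
NULL | NULL | Central | NULL
NULL | NULL | Central | NULL
NULL | NULL | North | NULL
NULL | NULL | North | NULL
NULL | NULL | South | NULL
NULL | NULL | South | NULL
NULL | NULL | West | NULL
NULL | NULL | West | NULL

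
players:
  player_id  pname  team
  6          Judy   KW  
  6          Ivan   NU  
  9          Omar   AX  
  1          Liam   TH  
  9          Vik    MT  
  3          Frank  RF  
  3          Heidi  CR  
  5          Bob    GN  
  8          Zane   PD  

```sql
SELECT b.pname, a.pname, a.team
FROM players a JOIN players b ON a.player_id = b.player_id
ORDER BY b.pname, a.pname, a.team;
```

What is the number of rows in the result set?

INNER JOIN keeps only pairs where the ON condition holds.
Matching on a.player_id = b.player_id.
- a[0] player_id=6 → 2 match(es) in b → 2 row(s).
- a[1] player_id=6 → 2 match(es) in b → 2 row(s).
- a[2] player_id=9 → 2 match(es) in b → 2 row(s).
- a[3] player_id=1 → 1 match(es) in b → 1 row(s).
- a[4] player_id=9 → 2 match(es) in b → 2 row(s).
- a[5] player_id=3 → 2 match(es) in b → 2 row(s).
- a[6] player_id=3 → 2 match(es) in b → 2 row(s).
- a[7] player_id=5 → 1 match(es) in b → 1 row(s).
- a[8] player_id=8 → 1 match(es) in b → 1 row(s).
Total: 15 rows.

15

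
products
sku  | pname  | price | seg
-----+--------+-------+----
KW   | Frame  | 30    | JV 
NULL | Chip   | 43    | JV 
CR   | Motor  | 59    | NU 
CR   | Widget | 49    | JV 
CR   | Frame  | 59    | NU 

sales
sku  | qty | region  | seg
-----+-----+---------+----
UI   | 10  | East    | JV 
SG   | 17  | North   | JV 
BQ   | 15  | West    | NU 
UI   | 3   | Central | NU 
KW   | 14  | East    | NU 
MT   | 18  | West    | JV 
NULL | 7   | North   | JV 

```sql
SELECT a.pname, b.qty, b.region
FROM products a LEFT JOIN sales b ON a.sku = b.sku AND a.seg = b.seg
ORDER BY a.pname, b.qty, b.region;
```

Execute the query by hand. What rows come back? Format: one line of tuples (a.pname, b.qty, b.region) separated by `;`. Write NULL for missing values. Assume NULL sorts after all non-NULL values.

(Chip, NULL, NULL); (Frame, NULL, NULL); (Frame, NULL, NULL); (Motor, NULL, NULL); (Widget, NULL, NULL)

LEFT JOIN keeps every row from `products`; unmatched rows get NULL for `sales`'s columns.
Matching on a.sku = b.sku AND a.seg = b.seg. A NULL in a compared column never satisfies the condition.
- a[0] sku=KW, seg=JV → no match; kept with NULLs on the b side.
- a[1] sku=NULL, seg=JV → no match; kept with NULLs on the b side.
- a[2] sku=CR, seg=NU → no match; kept with NULLs on the b side.
- a[3] sku=CR, seg=JV → no match; kept with NULLs on the b side.
- a[4] sku=CR, seg=NU → no match; kept with NULLs on the b side.
After projecting and ordering:
a.pname | b.qty | b.region
Chip | NULL | NULL
Frame | NULL | NULL
Frame | NULL | NULL
Motor | NULL | NULL
Widget | NULL | NULL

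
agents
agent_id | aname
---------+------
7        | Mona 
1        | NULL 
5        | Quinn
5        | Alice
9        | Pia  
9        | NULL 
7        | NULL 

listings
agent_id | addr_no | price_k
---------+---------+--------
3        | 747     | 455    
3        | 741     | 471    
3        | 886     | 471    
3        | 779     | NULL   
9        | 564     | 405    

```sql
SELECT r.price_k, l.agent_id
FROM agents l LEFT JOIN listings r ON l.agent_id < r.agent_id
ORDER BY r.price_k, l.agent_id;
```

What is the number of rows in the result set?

LEFT JOIN keeps every row from `agents`; unmatched rows get NULL for `listings`'s columns.
Matching on l.agent_id < r.agent_id.
- l (agent_id=7) pairs with 1 row(s) of r.
- l (agent_id=1) pairs with 5 row(s) of r.
- l (agent_id=5) pairs with 1 row(s) of r.
- l (agent_id=5) pairs with 1 row(s) of r.
- l (agent_id=9) has no partner → padded with NULL.
- l (agent_id=9) has no partner → padded with NULL.
- l (agent_id=7) pairs with 1 row(s) of r.
Total: 9 matched + 2 padded = 11 rows.

11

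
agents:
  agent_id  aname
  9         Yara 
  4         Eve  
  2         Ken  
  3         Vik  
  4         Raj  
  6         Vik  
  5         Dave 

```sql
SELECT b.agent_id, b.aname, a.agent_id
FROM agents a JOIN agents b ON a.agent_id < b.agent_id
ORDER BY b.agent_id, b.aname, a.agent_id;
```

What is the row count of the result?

INNER JOIN keeps only pairs where the ON condition holds.
Matching on a.agent_id < b.agent_id.
- a row (agent_id=9): no match → dropped.
- a row (agent_id=4): matches 3 b row(s) → 3 output row(s).
- a row (agent_id=2): matches 6 b row(s) → 6 output row(s).
- a row (agent_id=3): matches 5 b row(s) → 5 output row(s).
- a row (agent_id=4): matches 3 b row(s) → 3 output row(s).
- a row (agent_id=6): matches 1 b row(s) → 1 output row(s).
- a row (agent_id=5): matches 2 b row(s) → 2 output row(s).
Total: 20 rows.

20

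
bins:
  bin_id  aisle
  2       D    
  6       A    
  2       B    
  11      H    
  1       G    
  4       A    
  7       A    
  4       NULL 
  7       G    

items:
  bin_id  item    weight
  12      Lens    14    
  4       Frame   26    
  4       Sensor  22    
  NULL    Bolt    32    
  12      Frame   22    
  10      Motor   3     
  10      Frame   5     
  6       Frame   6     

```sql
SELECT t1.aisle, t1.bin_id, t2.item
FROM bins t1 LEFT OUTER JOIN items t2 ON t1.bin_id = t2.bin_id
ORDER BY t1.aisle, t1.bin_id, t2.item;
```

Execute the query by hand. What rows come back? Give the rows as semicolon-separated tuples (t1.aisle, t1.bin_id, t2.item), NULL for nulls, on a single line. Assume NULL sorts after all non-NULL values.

(A, 4, Frame); (A, 4, Sensor); (A, 6, Frame); (A, 7, NULL); (B, 2, NULL); (D, 2, NULL); (G, 1, NULL); (G, 7, NULL); (H, 11, NULL); (NULL, 4, Frame); (NULL, 4, Sensor)

LEFT JOIN keeps every row from `bins`; unmatched rows get NULL for `items`'s columns.
Matching on t1.bin_id = t2.bin_id. A NULL in a compared column never satisfies the condition.
- t1 (bin_id=2) has no partner → padded with NULL.
- t1 (bin_id=6) pairs with 1 row(s) of t2.
- t1 (bin_id=2) has no partner → padded with NULL.
- t1 (bin_id=11) has no partner → padded with NULL.
- t1 (bin_id=1) has no partner → padded with NULL.
- t1 (bin_id=4) pairs with 2 row(s) of t2.
- t1 (bin_id=7) has no partner → padded with NULL.
- t1 (bin_id=4) pairs with 2 row(s) of t2.
- t1 (bin_id=7) has no partner → padded with NULL.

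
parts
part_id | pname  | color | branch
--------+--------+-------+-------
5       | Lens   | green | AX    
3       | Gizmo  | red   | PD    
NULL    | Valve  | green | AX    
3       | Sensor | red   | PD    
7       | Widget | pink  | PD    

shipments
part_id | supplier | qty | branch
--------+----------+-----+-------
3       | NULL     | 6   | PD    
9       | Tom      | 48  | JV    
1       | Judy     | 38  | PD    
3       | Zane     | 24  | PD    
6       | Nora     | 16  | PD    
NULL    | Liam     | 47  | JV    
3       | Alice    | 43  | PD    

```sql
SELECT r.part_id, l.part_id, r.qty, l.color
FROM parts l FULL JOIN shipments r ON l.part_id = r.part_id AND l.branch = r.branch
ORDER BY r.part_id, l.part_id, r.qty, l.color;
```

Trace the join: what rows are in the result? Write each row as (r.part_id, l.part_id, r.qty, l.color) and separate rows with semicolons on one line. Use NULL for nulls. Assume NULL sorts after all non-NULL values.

(1, NULL, 38, NULL); (3, 3, 6, red); (3, 3, 6, red); (3, 3, 24, red); (3, 3, 24, red); (3, 3, 43, red); (3, 3, 43, red); (6, NULL, 16, NULL); (9, NULL, 48, NULL); (NULL, 5, NULL, green); (NULL, 7, NULL, pink); (NULL, NULL, 47, NULL); (NULL, NULL, NULL, green)

FULL OUTER JOIN keeps every row from both sides; unmatched rows get NULL for the other side's columns.
Matching on l.part_id = r.part_id AND l.branch = r.branch. A NULL in a compared column never satisfies the condition.
- l[0] part_id=5, branch=AX → no match; kept with NULLs on the r side.
- l[1] part_id=3, branch=PD → 3 match(es) in r → 3 row(s).
- l[2] part_id=NULL, branch=AX → no match; kept with NULLs on the r side.
- l[3] part_id=3, branch=PD → 3 match(es) in r → 3 row(s).
- l[4] part_id=7, branch=PD → no match; kept with NULLs on the r side.
- 4 row(s) from r found no l partner → padded with NULL.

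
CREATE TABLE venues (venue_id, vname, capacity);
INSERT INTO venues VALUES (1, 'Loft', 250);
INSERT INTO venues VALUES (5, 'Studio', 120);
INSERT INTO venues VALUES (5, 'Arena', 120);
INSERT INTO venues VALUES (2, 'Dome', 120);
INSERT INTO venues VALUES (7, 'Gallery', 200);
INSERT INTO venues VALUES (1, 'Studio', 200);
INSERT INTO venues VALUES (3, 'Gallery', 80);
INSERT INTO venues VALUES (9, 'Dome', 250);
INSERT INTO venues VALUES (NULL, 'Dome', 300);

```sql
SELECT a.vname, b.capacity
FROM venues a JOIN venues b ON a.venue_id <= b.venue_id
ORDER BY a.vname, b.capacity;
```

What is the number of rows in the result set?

INNER JOIN keeps only pairs where the ON condition holds.
Matching on a.venue_id <= b.venue_id. A NULL in a compared column never satisfies the condition.
- venue_id=1: 8 matching b row(s), so 8 row(s) emitted.
- venue_id=5: 4 matching b row(s), so 4 row(s) emitted.
- venue_id=5: 4 matching b row(s), so 4 row(s) emitted.
- venue_id=2: 6 matching b row(s), so 6 row(s) emitted.
- venue_id=7: 2 matching b row(s), so 2 row(s) emitted.
- venue_id=1: 8 matching b row(s), so 8 row(s) emitted.
- venue_id=3: 5 matching b row(s), so 5 row(s) emitted.
- venue_id=9: 1 matching b row(s), so 1 row(s) emitted.
- venue_id=NULL: no matching b row, dropped.
Total: 38 rows.

38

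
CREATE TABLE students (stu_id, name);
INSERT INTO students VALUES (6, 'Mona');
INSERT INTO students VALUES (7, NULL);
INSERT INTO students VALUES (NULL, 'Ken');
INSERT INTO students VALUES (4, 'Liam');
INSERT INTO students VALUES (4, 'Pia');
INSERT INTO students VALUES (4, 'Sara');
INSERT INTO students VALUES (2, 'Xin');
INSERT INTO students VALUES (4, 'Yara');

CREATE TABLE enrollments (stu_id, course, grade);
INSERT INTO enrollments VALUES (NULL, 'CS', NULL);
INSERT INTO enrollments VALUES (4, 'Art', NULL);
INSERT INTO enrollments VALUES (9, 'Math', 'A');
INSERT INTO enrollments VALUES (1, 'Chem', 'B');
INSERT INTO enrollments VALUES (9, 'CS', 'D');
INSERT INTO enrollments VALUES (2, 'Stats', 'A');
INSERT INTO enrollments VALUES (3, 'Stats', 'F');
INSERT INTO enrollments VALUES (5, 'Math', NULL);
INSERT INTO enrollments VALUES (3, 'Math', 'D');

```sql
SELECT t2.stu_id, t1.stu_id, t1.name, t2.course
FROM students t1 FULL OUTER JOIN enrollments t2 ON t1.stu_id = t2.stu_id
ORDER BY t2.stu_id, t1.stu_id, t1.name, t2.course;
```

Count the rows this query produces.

15

FULL OUTER JOIN keeps every row from both sides; unmatched rows get NULL for the other side's columns.
Matching on t1.stu_id = t2.stu_id. A NULL in a compared column never satisfies the condition.
Matched pairs: 5; unmatched t1 rows kept: 3; unmatched t2 rows kept: 7.
Total: 5 matched + 10 padded = 15 rows.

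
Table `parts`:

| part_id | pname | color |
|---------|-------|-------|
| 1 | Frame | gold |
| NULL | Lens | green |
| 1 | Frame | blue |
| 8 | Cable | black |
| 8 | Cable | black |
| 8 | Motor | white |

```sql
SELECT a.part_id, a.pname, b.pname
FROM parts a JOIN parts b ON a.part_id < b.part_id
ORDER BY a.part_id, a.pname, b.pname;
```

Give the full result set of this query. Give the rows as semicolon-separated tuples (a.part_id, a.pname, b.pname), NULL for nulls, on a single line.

INNER JOIN keeps only pairs where the ON condition holds.
Matching on a.part_id < b.part_id. A NULL in a compared column never satisfies the condition.
- a (part_id=1) pairs with 3 row(s) of b.
- a (part_id=NULL) has no partner → excluded.
- a (part_id=1) pairs with 3 row(s) of b.
- a (part_id=8) has no partner → excluded.
- a (part_id=8) has no partner → excluded.
- a (part_id=8) has no partner → excluded.
After projecting and ordering:
a.part_id | a.pname | b.pname
1 | Frame | Cable
1 | Frame | Cable
1 | Frame | Cable
1 | Frame | Cable
1 | Frame | Motor
1 | Frame | Motor

(1, Frame, Cable); (1, Frame, Cable); (1, Frame, Cable); (1, Frame, Cable); (1, Frame, Motor); (1, Frame, Motor)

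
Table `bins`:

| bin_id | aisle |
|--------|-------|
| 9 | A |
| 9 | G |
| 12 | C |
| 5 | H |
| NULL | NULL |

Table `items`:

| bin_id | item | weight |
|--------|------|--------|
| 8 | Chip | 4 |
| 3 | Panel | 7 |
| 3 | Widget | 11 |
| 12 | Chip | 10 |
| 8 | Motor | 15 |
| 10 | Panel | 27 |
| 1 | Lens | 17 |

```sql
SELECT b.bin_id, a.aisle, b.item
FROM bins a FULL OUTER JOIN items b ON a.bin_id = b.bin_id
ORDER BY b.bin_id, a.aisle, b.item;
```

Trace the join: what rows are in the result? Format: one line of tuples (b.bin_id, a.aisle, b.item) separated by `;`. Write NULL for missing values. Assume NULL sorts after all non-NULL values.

FULL OUTER JOIN keeps every row from both sides; unmatched rows get NULL for the other side's columns.
Matching on a.bin_id = b.bin_id. A NULL in a compared column never satisfies the condition.
- a (bin_id=9) has no partner → padded with NULL.
- a (bin_id=9) has no partner → padded with NULL.
- a (bin_id=12) pairs with 1 row(s) of b.
- a (bin_id=5) has no partner → padded with NULL.
- a (bin_id=NULL) has no partner → padded with NULL.
- plus 6 unmatched b row(s), each kept with NULL a columns.

(1, NULL, Lens); (3, NULL, Panel); (3, NULL, Widget); (8, NULL, Chip); (8, NULL, Motor); (10, NULL, Panel); (12, C, Chip); (NULL, A, NULL); (NULL, G, NULL); (NULL, H, NULL); (NULL, NULL, NULL)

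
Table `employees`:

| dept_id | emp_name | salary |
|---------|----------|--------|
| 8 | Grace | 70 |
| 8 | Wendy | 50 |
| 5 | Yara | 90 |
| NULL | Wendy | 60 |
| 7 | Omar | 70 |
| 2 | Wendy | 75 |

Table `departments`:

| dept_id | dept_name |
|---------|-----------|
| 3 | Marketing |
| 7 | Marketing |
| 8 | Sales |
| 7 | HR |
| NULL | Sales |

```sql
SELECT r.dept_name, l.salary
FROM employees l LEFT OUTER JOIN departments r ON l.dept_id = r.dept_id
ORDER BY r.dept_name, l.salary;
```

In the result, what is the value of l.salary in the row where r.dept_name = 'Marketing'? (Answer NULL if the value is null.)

LEFT JOIN keeps every row from `employees`; unmatched rows get NULL for `departments`'s columns.
Matching on l.dept_id = r.dept_id. A NULL in a compared column never satisfies the condition.
- dept_id=8: 1 matching r row(s), so 1 row(s) emitted.
- dept_id=8: 1 matching r row(s), so 1 row(s) emitted.
- dept_id=5: no r row matches, row kept with r columns NULL.
- dept_id=NULL: no r row matches, row kept with r columns NULL.
- dept_id=7: 2 matching r row(s), so 2 row(s) emitted.
- dept_id=2: no r row matches, row kept with r columns NULL.

70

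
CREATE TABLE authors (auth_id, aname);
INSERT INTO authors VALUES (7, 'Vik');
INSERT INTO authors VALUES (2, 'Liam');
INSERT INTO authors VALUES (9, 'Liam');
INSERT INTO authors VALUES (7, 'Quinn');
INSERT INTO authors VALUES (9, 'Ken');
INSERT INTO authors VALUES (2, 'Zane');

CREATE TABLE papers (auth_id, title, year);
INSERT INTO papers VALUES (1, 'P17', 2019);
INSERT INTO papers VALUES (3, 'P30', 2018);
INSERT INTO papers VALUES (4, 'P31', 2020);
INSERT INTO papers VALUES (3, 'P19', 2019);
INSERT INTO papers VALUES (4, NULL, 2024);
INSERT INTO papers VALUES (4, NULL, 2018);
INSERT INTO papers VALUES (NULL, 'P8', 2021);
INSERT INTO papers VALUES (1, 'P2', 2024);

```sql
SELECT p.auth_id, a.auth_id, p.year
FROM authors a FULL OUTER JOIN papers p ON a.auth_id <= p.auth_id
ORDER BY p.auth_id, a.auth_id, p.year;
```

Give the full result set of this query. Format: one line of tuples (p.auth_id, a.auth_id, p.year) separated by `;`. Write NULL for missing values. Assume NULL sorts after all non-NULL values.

(1, NULL, 2019); (1, NULL, 2024); (3, 2, 2018); (3, 2, 2018); (3, 2, 2019); (3, 2, 2019); (4, 2, 2018); (4, 2, 2018); (4, 2, 2020); (4, 2, 2020); (4, 2, 2024); (4, 2, 2024); (NULL, 7, NULL); (NULL, 7, NULL); (NULL, 9, NULL); (NULL, 9, NULL); (NULL, NULL, 2021)

FULL OUTER JOIN keeps every row from both sides; unmatched rows get NULL for the other side's columns.
Matching on a.auth_id <= p.auth_id. A NULL in a compared column never satisfies the condition.
- a row (auth_id=7): no match → kept, p columns NULL.
- a row (auth_id=2): matches 5 p row(s) → 5 output row(s).
- a row (auth_id=9): no match → kept, p columns NULL.
- a row (auth_id=7): no match → kept, p columns NULL.
- a row (auth_id=9): no match → kept, p columns NULL.
- a row (auth_id=2): matches 5 p row(s) → 5 output row(s).
- 3 row(s) from p found no a partner → padded with NULL.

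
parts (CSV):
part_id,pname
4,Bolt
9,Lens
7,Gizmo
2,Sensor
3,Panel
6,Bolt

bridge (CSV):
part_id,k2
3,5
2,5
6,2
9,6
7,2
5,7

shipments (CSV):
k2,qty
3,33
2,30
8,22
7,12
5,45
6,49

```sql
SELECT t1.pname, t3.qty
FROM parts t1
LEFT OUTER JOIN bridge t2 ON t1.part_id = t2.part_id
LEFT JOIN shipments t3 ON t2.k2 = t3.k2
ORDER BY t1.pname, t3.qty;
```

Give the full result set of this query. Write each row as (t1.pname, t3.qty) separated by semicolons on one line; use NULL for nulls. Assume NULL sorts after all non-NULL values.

Evaluate left to right. First `parts t1 LEFT JOIN bridge t2` on part_id: 6 row(s).
Then LEFT JOIN `shipments t3` on k2: each of those 6 rows is kept; rows whose t2.k2 has no match in t3 get NULL for t3's columns.

(Bolt, 30); (Bolt, NULL); (Gizmo, 30); (Lens, 49); (Panel, 45); (Sensor, 45)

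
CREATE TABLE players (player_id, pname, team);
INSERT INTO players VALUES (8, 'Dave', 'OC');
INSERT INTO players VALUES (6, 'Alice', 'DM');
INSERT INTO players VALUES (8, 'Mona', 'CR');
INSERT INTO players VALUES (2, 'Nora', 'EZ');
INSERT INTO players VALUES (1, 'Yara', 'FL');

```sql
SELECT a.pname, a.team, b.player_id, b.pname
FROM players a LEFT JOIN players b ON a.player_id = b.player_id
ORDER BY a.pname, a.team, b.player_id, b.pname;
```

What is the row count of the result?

7

LEFT JOIN keeps every row from `players a`; unmatched rows get NULL for `players b`'s columns.
Matching on a.player_id = b.player_id.
- a row (player_id=8): matches 2 b row(s) → 2 output row(s).
- a row (player_id=6): matches 1 b row(s) → 1 output row(s).
- a row (player_id=8): matches 2 b row(s) → 2 output row(s).
- a row (player_id=2): matches 1 b row(s) → 1 output row(s).
- a row (player_id=1): matches 1 b row(s) → 1 output row(s).
Total: 7 rows.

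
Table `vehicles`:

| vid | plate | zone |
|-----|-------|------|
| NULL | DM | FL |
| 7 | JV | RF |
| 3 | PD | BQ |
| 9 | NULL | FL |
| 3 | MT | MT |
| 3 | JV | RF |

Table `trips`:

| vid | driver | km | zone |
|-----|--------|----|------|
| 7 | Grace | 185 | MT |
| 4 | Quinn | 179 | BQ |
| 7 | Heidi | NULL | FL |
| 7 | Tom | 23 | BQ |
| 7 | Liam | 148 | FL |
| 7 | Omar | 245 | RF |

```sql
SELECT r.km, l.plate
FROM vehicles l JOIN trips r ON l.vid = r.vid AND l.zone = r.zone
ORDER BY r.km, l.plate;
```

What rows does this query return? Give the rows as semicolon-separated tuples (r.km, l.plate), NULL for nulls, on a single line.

INNER JOIN keeps only pairs where the ON condition holds.
Matching on l.vid = r.vid AND l.zone = r.zone. A NULL in a compared column never satisfies the condition.
- l[0] vid=NULL, zone=FL → no match; dropped.
- l[1] vid=7, zone=RF → 1 match(es) in r → 1 row(s).
- l[2] vid=3, zone=BQ → no match; dropped.
- l[3] vid=9, zone=FL → no match; dropped.
- l[4] vid=3, zone=MT → no match; dropped.
- l[5] vid=3, zone=RF → no match; dropped.
After projecting and ordering:
r.km | l.plate
245 | JV

(245, JV)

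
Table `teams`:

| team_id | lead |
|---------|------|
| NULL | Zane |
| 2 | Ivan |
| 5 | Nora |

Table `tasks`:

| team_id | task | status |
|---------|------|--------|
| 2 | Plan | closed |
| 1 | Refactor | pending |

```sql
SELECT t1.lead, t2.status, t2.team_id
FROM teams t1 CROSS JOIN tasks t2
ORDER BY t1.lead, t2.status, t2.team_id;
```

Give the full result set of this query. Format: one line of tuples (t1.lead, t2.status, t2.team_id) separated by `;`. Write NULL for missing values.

(Ivan, closed, 2); (Ivan, pending, 1); (Nora, closed, 2); (Nora, pending, 1); (Zane, closed, 2); (Zane, pending, 1)

CROSS JOIN pairs every row of `teams` with every row of `tasks`: 3 × 2 = 6 rows.
After projecting and ordering:
t1.lead | t2.status | t2.team_id
Ivan | closed | 2
Ivan | pending | 1
Nora | closed | 2
Nora | pending | 1
Zane | closed | 2
Zane | pending | 1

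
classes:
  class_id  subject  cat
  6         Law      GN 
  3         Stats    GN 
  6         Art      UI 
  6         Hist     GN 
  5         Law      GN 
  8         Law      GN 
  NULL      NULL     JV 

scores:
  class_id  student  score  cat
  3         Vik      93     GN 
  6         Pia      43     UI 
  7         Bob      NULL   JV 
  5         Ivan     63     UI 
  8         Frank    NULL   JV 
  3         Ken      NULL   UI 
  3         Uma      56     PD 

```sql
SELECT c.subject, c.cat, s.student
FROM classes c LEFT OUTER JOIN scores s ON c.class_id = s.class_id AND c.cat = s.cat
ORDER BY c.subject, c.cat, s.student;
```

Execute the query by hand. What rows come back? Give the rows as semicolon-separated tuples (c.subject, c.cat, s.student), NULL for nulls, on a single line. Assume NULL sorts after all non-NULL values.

(Art, UI, Pia); (Hist, GN, NULL); (Law, GN, NULL); (Law, GN, NULL); (Law, GN, NULL); (Stats, GN, Vik); (NULL, JV, NULL)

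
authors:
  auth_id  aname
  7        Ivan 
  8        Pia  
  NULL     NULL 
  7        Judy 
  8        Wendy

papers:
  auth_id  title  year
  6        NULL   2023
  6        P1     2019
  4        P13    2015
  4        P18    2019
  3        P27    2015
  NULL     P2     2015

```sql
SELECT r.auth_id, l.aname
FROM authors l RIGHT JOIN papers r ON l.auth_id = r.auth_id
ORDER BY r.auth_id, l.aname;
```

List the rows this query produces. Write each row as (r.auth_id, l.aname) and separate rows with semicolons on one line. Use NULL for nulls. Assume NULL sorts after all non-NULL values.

(3, NULL); (4, NULL); (4, NULL); (6, NULL); (6, NULL); (NULL, NULL)

RIGHT JOIN keeps every row from `papers`; unmatched rows get NULL for `authors`'s columns.
Matching on l.auth_id = r.auth_id. A NULL in a compared column never satisfies the condition.
Matched pairs: 0; unmatched r rows kept: 6.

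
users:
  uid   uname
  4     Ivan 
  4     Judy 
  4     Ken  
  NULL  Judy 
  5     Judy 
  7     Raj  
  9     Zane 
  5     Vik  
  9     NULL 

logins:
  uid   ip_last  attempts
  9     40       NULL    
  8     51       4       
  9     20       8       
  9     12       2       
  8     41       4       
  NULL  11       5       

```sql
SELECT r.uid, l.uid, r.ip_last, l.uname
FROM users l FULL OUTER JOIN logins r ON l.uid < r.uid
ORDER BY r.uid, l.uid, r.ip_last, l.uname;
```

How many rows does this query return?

34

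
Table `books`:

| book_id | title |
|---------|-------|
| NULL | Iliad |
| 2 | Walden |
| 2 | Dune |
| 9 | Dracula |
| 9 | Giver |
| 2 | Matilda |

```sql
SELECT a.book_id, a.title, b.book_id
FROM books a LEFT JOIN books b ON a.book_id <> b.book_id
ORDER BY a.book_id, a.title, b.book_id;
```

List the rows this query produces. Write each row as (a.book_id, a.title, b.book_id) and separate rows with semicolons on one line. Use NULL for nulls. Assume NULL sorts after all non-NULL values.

(2, Dune, 9); (2, Dune, 9); (2, Matilda, 9); (2, Matilda, 9); (2, Walden, 9); (2, Walden, 9); (9, Dracula, 2); (9, Dracula, 2); (9, Dracula, 2); (9, Giver, 2); (9, Giver, 2); (9, Giver, 2); (NULL, Iliad, NULL)

LEFT JOIN keeps every row from `books a`; unmatched rows get NULL for `books b`'s columns.
Matching on a.book_id <> b.book_id. A NULL in a compared column never satisfies the condition.
Matched pairs: 12; unmatched a rows kept: 1.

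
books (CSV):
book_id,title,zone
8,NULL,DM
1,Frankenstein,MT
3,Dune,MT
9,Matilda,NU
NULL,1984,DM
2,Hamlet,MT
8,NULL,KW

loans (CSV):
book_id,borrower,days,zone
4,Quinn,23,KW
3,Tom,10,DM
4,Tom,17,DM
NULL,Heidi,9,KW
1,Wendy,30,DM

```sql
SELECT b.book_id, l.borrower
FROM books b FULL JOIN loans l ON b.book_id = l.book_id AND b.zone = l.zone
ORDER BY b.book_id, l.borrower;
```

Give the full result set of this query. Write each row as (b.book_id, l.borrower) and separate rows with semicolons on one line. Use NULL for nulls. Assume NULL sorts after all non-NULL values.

FULL OUTER JOIN keeps every row from both sides; unmatched rows get NULL for the other side's columns.
Matching on b.book_id = l.book_id AND b.zone = l.zone. A NULL in a compared column never satisfies the condition.
- b[0] book_id=8, zone=DM → no match; kept with NULLs on the l side.
- b[1] book_id=1, zone=MT → no match; kept with NULLs on the l side.
- b[2] book_id=3, zone=MT → no match; kept with NULLs on the l side.
- b[3] book_id=9, zone=NU → no match; kept with NULLs on the l side.
- b[4] book_id=NULL, zone=DM → no match; kept with NULLs on the l side.
- b[5] book_id=2, zone=MT → no match; kept with NULLs on the l side.
- b[6] book_id=8, zone=KW → no match; kept with NULLs on the l side.
- plus 5 unmatched l row(s), each kept with NULL b columns.

(1, NULL); (2, NULL); (3, NULL); (8, NULL); (8, NULL); (9, NULL); (NULL, Heidi); (NULL, Quinn); (NULL, Tom); (NULL, Tom); (NULL, Wendy); (NULL, NULL)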